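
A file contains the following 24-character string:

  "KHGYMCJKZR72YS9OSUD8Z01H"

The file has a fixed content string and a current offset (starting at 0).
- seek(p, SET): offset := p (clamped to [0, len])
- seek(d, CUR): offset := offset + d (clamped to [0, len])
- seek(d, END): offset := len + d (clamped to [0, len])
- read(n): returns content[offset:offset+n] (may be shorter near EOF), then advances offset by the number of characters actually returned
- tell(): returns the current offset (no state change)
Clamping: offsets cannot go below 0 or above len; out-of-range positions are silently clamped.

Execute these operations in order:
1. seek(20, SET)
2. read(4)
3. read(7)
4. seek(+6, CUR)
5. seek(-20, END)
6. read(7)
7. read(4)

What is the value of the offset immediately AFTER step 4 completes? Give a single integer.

Answer: 24

Derivation:
After 1 (seek(20, SET)): offset=20
After 2 (read(4)): returned 'Z01H', offset=24
After 3 (read(7)): returned '', offset=24
After 4 (seek(+6, CUR)): offset=24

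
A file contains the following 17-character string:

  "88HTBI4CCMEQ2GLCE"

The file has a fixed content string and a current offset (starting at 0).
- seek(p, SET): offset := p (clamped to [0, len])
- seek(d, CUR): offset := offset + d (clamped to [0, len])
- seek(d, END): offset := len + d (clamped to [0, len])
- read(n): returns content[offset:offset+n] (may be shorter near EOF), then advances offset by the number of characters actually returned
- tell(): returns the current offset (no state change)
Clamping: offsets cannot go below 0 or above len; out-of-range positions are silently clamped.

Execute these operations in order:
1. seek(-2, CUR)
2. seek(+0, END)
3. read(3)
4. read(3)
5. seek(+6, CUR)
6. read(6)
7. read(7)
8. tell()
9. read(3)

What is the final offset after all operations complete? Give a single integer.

After 1 (seek(-2, CUR)): offset=0
After 2 (seek(+0, END)): offset=17
After 3 (read(3)): returned '', offset=17
After 4 (read(3)): returned '', offset=17
After 5 (seek(+6, CUR)): offset=17
After 6 (read(6)): returned '', offset=17
After 7 (read(7)): returned '', offset=17
After 8 (tell()): offset=17
After 9 (read(3)): returned '', offset=17

Answer: 17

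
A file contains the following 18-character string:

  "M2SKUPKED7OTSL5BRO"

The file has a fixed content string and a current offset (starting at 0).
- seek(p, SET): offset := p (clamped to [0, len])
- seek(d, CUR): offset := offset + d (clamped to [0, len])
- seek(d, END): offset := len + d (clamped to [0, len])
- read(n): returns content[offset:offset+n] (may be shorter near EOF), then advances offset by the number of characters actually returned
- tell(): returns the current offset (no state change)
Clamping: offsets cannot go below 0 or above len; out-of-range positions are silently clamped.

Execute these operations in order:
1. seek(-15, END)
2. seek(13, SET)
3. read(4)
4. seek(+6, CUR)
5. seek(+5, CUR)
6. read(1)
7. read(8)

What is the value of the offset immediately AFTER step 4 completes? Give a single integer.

Answer: 18

Derivation:
After 1 (seek(-15, END)): offset=3
After 2 (seek(13, SET)): offset=13
After 3 (read(4)): returned 'L5BR', offset=17
After 4 (seek(+6, CUR)): offset=18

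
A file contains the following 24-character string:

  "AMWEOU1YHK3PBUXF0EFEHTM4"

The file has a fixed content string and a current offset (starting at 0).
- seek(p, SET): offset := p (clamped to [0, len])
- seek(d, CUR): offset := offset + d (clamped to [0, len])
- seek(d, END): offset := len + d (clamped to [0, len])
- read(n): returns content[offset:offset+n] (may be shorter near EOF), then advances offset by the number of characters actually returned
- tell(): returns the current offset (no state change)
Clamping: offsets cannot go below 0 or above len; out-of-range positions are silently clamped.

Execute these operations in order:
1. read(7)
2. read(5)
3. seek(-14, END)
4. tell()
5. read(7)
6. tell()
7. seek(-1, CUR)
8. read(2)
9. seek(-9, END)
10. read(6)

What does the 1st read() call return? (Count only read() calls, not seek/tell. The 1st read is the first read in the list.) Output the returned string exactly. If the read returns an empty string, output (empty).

Answer: AMWEOU1

Derivation:
After 1 (read(7)): returned 'AMWEOU1', offset=7
After 2 (read(5)): returned 'YHK3P', offset=12
After 3 (seek(-14, END)): offset=10
After 4 (tell()): offset=10
After 5 (read(7)): returned '3PBUXF0', offset=17
After 6 (tell()): offset=17
After 7 (seek(-1, CUR)): offset=16
After 8 (read(2)): returned '0E', offset=18
After 9 (seek(-9, END)): offset=15
After 10 (read(6)): returned 'F0EFEH', offset=21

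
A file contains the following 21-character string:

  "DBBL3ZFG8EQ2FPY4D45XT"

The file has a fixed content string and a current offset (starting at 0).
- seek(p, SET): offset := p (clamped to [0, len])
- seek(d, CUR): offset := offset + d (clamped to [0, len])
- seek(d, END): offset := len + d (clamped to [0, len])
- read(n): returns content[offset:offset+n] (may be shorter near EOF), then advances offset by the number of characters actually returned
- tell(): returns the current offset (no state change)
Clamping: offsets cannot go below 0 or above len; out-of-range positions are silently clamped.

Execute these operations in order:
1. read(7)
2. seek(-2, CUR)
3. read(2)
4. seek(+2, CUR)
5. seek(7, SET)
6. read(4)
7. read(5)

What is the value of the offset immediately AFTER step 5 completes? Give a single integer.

Answer: 7

Derivation:
After 1 (read(7)): returned 'DBBL3ZF', offset=7
After 2 (seek(-2, CUR)): offset=5
After 3 (read(2)): returned 'ZF', offset=7
After 4 (seek(+2, CUR)): offset=9
After 5 (seek(7, SET)): offset=7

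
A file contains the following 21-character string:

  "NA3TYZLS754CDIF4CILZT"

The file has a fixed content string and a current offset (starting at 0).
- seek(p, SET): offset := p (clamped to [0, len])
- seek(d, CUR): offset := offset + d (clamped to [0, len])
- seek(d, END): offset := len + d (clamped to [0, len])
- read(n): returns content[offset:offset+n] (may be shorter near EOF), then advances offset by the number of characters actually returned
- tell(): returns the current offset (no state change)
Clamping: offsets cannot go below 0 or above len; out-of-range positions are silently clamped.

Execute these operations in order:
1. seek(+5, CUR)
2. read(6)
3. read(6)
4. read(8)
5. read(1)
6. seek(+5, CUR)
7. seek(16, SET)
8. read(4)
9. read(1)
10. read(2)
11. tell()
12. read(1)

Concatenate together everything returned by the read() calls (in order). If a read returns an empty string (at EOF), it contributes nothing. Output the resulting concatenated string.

Answer: ZLS754CDIF4CILZTCILZT

Derivation:
After 1 (seek(+5, CUR)): offset=5
After 2 (read(6)): returned 'ZLS754', offset=11
After 3 (read(6)): returned 'CDIF4C', offset=17
After 4 (read(8)): returned 'ILZT', offset=21
After 5 (read(1)): returned '', offset=21
After 6 (seek(+5, CUR)): offset=21
After 7 (seek(16, SET)): offset=16
After 8 (read(4)): returned 'CILZ', offset=20
After 9 (read(1)): returned 'T', offset=21
After 10 (read(2)): returned '', offset=21
After 11 (tell()): offset=21
After 12 (read(1)): returned '', offset=21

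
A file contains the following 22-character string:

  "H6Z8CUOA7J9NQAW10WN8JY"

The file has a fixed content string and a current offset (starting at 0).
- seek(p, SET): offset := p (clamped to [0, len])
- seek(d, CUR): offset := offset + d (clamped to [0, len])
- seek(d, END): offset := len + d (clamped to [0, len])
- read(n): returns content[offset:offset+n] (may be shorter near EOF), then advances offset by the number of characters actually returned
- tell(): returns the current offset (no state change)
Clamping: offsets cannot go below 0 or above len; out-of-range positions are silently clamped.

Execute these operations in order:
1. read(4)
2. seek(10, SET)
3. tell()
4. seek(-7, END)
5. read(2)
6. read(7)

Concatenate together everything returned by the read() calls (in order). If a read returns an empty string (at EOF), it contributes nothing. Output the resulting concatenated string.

Answer: H6Z810WN8JY

Derivation:
After 1 (read(4)): returned 'H6Z8', offset=4
After 2 (seek(10, SET)): offset=10
After 3 (tell()): offset=10
After 4 (seek(-7, END)): offset=15
After 5 (read(2)): returned '10', offset=17
After 6 (read(7)): returned 'WN8JY', offset=22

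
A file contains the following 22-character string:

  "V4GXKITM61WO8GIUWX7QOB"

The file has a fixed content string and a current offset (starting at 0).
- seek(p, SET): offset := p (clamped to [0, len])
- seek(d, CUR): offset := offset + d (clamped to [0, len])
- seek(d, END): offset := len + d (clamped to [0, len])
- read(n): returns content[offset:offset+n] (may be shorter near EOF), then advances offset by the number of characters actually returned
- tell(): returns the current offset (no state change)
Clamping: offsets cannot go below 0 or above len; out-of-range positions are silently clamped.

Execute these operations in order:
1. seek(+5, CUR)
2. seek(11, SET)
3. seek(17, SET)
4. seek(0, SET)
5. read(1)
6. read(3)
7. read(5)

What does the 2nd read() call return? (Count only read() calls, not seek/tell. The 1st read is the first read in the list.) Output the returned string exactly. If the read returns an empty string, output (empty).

Answer: 4GX

Derivation:
After 1 (seek(+5, CUR)): offset=5
After 2 (seek(11, SET)): offset=11
After 3 (seek(17, SET)): offset=17
After 4 (seek(0, SET)): offset=0
After 5 (read(1)): returned 'V', offset=1
After 6 (read(3)): returned '4GX', offset=4
After 7 (read(5)): returned 'KITM6', offset=9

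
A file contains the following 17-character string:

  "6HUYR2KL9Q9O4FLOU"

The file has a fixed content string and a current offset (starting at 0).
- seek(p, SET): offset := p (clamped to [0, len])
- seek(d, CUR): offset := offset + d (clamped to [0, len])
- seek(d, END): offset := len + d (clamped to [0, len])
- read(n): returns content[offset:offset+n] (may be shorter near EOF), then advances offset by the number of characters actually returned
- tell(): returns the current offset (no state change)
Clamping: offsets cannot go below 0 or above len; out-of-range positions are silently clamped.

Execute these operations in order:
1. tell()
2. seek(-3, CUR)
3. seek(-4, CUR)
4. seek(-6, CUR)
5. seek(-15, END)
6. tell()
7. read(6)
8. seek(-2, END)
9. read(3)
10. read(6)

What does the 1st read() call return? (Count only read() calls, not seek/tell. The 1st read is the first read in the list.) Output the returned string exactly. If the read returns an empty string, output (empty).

Answer: UYR2KL

Derivation:
After 1 (tell()): offset=0
After 2 (seek(-3, CUR)): offset=0
After 3 (seek(-4, CUR)): offset=0
After 4 (seek(-6, CUR)): offset=0
After 5 (seek(-15, END)): offset=2
After 6 (tell()): offset=2
After 7 (read(6)): returned 'UYR2KL', offset=8
After 8 (seek(-2, END)): offset=15
After 9 (read(3)): returned 'OU', offset=17
After 10 (read(6)): returned '', offset=17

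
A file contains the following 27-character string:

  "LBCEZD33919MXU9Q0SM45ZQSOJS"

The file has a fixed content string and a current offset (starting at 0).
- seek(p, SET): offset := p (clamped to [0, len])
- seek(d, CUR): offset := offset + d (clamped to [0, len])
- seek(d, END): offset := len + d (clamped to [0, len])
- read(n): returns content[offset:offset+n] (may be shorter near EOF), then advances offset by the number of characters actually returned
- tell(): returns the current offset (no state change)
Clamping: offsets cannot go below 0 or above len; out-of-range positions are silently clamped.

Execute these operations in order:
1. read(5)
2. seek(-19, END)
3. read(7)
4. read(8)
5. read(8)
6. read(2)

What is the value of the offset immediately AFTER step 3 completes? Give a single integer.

After 1 (read(5)): returned 'LBCEZ', offset=5
After 2 (seek(-19, END)): offset=8
After 3 (read(7)): returned '919MXU9', offset=15

Answer: 15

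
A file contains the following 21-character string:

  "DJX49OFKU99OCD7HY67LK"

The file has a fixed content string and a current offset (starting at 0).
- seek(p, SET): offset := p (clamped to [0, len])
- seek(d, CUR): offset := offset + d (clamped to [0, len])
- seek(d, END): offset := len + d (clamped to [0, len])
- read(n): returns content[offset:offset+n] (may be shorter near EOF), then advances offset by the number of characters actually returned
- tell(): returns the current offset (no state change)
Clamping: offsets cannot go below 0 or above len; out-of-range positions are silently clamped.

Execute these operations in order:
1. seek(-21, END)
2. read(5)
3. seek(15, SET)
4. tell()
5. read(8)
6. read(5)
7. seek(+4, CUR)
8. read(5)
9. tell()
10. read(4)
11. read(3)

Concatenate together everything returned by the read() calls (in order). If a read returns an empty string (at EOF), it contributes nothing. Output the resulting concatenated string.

After 1 (seek(-21, END)): offset=0
After 2 (read(5)): returned 'DJX49', offset=5
After 3 (seek(15, SET)): offset=15
After 4 (tell()): offset=15
After 5 (read(8)): returned 'HY67LK', offset=21
After 6 (read(5)): returned '', offset=21
After 7 (seek(+4, CUR)): offset=21
After 8 (read(5)): returned '', offset=21
After 9 (tell()): offset=21
After 10 (read(4)): returned '', offset=21
After 11 (read(3)): returned '', offset=21

Answer: DJX49HY67LK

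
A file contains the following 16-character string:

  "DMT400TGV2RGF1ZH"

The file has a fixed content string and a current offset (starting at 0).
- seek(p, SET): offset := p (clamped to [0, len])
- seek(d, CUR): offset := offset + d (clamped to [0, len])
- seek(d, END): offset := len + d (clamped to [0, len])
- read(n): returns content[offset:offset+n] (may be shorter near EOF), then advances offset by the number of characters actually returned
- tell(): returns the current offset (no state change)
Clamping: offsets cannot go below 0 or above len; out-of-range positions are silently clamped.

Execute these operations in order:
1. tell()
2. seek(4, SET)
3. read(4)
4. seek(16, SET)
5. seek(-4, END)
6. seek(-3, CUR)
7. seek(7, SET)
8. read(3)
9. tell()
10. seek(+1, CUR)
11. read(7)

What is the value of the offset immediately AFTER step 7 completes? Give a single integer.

Answer: 7

Derivation:
After 1 (tell()): offset=0
After 2 (seek(4, SET)): offset=4
After 3 (read(4)): returned '00TG', offset=8
After 4 (seek(16, SET)): offset=16
After 5 (seek(-4, END)): offset=12
After 6 (seek(-3, CUR)): offset=9
After 7 (seek(7, SET)): offset=7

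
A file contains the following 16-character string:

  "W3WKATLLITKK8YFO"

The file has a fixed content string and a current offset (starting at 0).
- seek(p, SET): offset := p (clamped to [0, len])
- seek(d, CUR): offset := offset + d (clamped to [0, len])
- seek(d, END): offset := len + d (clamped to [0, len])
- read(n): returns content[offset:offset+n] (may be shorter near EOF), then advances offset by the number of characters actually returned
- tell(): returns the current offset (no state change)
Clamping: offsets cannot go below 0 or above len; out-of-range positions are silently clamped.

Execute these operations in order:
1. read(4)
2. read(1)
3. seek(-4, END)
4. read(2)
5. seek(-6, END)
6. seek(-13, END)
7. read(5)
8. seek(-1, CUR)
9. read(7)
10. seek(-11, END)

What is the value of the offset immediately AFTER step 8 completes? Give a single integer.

After 1 (read(4)): returned 'W3WK', offset=4
After 2 (read(1)): returned 'A', offset=5
After 3 (seek(-4, END)): offset=12
After 4 (read(2)): returned '8Y', offset=14
After 5 (seek(-6, END)): offset=10
After 6 (seek(-13, END)): offset=3
After 7 (read(5)): returned 'KATLL', offset=8
After 8 (seek(-1, CUR)): offset=7

Answer: 7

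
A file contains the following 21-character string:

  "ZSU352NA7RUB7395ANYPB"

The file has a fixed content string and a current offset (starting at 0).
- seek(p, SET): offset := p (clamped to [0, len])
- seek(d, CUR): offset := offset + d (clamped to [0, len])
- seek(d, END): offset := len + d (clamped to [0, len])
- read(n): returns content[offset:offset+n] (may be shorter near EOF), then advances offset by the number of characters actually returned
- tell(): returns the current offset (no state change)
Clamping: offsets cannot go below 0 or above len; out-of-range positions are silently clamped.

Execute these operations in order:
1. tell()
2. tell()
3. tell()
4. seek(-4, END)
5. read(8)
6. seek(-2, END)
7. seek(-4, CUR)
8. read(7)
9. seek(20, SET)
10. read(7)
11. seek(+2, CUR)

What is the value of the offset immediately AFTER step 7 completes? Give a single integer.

Answer: 15

Derivation:
After 1 (tell()): offset=0
After 2 (tell()): offset=0
After 3 (tell()): offset=0
After 4 (seek(-4, END)): offset=17
After 5 (read(8)): returned 'NYPB', offset=21
After 6 (seek(-2, END)): offset=19
After 7 (seek(-4, CUR)): offset=15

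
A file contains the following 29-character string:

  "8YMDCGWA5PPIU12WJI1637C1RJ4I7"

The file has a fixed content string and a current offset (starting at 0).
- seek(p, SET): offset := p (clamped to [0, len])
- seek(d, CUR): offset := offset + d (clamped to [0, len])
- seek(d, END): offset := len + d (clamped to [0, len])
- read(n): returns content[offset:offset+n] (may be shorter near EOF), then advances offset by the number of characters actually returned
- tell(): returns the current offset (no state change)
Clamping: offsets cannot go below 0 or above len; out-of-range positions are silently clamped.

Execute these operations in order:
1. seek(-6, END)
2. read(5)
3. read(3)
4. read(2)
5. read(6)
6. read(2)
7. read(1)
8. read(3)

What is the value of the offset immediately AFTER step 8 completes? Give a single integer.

After 1 (seek(-6, END)): offset=23
After 2 (read(5)): returned '1RJ4I', offset=28
After 3 (read(3)): returned '7', offset=29
After 4 (read(2)): returned '', offset=29
After 5 (read(6)): returned '', offset=29
After 6 (read(2)): returned '', offset=29
After 7 (read(1)): returned '', offset=29
After 8 (read(3)): returned '', offset=29

Answer: 29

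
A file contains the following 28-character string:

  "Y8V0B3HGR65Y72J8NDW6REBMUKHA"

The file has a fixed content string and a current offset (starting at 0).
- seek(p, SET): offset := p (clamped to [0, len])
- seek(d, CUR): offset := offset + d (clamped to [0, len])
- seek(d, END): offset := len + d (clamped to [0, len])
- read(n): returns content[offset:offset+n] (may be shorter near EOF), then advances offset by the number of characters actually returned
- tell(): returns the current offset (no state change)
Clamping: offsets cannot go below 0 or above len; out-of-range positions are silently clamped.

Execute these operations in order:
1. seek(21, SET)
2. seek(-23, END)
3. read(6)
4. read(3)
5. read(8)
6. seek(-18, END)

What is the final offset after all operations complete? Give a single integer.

Answer: 10

Derivation:
After 1 (seek(21, SET)): offset=21
After 2 (seek(-23, END)): offset=5
After 3 (read(6)): returned '3HGR65', offset=11
After 4 (read(3)): returned 'Y72', offset=14
After 5 (read(8)): returned 'J8NDW6RE', offset=22
After 6 (seek(-18, END)): offset=10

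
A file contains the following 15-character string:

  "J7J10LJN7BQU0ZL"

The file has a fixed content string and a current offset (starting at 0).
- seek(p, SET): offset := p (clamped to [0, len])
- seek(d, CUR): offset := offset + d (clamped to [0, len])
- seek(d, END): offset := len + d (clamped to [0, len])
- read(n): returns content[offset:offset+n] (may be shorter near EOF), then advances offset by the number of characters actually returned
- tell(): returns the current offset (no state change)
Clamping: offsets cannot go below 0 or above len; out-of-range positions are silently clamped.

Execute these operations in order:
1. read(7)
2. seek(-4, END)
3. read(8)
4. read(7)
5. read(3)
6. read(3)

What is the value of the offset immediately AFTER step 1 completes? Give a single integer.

Answer: 7

Derivation:
After 1 (read(7)): returned 'J7J10LJ', offset=7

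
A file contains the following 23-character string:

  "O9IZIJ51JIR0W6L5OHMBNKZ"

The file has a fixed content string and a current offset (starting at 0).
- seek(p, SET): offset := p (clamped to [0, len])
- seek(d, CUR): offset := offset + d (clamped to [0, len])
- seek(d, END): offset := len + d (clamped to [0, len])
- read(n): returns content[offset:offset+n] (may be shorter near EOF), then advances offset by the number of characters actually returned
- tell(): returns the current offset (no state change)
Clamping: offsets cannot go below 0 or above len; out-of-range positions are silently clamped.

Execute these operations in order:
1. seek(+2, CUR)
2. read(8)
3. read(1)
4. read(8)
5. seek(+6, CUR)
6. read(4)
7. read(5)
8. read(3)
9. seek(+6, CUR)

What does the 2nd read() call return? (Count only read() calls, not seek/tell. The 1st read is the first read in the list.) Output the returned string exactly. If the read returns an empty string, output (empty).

After 1 (seek(+2, CUR)): offset=2
After 2 (read(8)): returned 'IZIJ51JI', offset=10
After 3 (read(1)): returned 'R', offset=11
After 4 (read(8)): returned '0W6L5OHM', offset=19
After 5 (seek(+6, CUR)): offset=23
After 6 (read(4)): returned '', offset=23
After 7 (read(5)): returned '', offset=23
After 8 (read(3)): returned '', offset=23
After 9 (seek(+6, CUR)): offset=23

Answer: R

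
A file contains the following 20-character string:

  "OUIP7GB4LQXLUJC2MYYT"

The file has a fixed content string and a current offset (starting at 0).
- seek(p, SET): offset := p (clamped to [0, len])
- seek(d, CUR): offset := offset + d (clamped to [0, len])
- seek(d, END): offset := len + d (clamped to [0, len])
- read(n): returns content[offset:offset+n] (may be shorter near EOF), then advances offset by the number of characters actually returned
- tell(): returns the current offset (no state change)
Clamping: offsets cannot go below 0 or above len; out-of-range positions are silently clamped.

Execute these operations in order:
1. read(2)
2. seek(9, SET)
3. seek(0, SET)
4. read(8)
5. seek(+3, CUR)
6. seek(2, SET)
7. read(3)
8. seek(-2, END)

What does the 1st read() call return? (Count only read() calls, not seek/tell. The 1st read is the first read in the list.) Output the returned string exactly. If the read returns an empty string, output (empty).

Answer: OU

Derivation:
After 1 (read(2)): returned 'OU', offset=2
After 2 (seek(9, SET)): offset=9
After 3 (seek(0, SET)): offset=0
After 4 (read(8)): returned 'OUIP7GB4', offset=8
After 5 (seek(+3, CUR)): offset=11
After 6 (seek(2, SET)): offset=2
After 7 (read(3)): returned 'IP7', offset=5
After 8 (seek(-2, END)): offset=18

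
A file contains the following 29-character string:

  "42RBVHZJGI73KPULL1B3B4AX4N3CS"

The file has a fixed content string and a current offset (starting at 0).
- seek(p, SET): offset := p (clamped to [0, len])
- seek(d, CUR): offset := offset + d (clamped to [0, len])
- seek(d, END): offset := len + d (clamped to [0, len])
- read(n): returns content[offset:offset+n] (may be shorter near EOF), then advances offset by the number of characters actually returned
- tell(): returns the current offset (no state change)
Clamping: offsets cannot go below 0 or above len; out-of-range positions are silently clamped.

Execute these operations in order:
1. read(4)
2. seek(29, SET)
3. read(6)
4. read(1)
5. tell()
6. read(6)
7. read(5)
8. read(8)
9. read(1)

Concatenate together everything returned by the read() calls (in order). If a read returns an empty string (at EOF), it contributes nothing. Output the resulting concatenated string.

Answer: 42RB

Derivation:
After 1 (read(4)): returned '42RB', offset=4
After 2 (seek(29, SET)): offset=29
After 3 (read(6)): returned '', offset=29
After 4 (read(1)): returned '', offset=29
After 5 (tell()): offset=29
After 6 (read(6)): returned '', offset=29
After 7 (read(5)): returned '', offset=29
After 8 (read(8)): returned '', offset=29
After 9 (read(1)): returned '', offset=29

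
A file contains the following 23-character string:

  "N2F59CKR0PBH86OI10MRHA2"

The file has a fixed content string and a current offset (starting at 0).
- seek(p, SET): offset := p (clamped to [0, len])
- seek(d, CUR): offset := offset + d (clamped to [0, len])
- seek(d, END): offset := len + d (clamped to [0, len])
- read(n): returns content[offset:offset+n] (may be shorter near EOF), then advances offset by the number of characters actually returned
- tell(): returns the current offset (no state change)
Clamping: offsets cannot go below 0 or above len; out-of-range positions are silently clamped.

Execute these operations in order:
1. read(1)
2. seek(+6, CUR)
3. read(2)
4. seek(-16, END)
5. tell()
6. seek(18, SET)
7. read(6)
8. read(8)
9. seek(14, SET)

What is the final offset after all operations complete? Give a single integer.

After 1 (read(1)): returned 'N', offset=1
After 2 (seek(+6, CUR)): offset=7
After 3 (read(2)): returned 'R0', offset=9
After 4 (seek(-16, END)): offset=7
After 5 (tell()): offset=7
After 6 (seek(18, SET)): offset=18
After 7 (read(6)): returned 'MRHA2', offset=23
After 8 (read(8)): returned '', offset=23
After 9 (seek(14, SET)): offset=14

Answer: 14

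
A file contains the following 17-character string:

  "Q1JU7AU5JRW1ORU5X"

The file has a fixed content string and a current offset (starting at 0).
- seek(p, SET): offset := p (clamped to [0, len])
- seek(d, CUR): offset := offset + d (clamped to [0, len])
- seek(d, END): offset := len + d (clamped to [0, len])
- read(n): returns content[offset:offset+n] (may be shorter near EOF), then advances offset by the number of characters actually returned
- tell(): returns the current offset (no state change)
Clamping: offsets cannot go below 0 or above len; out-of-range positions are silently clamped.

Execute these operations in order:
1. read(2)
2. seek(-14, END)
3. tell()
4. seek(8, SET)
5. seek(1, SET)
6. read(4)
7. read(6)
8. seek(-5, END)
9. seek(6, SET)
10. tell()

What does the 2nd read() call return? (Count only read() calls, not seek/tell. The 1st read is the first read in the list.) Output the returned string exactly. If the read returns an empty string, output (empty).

Answer: 1JU7

Derivation:
After 1 (read(2)): returned 'Q1', offset=2
After 2 (seek(-14, END)): offset=3
After 3 (tell()): offset=3
After 4 (seek(8, SET)): offset=8
After 5 (seek(1, SET)): offset=1
After 6 (read(4)): returned '1JU7', offset=5
After 7 (read(6)): returned 'AU5JRW', offset=11
After 8 (seek(-5, END)): offset=12
After 9 (seek(6, SET)): offset=6
After 10 (tell()): offset=6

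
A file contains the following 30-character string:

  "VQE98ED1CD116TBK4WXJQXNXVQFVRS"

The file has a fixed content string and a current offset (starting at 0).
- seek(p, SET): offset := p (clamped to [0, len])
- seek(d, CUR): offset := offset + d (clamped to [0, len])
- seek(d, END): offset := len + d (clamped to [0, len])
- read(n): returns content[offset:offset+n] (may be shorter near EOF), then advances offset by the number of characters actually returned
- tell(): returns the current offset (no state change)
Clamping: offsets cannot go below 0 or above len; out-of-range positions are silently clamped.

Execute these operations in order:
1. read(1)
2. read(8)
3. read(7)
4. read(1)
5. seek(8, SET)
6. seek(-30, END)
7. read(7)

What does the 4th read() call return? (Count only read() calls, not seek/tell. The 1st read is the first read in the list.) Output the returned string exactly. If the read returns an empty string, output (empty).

Answer: 4

Derivation:
After 1 (read(1)): returned 'V', offset=1
After 2 (read(8)): returned 'QE98ED1C', offset=9
After 3 (read(7)): returned 'D116TBK', offset=16
After 4 (read(1)): returned '4', offset=17
After 5 (seek(8, SET)): offset=8
After 6 (seek(-30, END)): offset=0
After 7 (read(7)): returned 'VQE98ED', offset=7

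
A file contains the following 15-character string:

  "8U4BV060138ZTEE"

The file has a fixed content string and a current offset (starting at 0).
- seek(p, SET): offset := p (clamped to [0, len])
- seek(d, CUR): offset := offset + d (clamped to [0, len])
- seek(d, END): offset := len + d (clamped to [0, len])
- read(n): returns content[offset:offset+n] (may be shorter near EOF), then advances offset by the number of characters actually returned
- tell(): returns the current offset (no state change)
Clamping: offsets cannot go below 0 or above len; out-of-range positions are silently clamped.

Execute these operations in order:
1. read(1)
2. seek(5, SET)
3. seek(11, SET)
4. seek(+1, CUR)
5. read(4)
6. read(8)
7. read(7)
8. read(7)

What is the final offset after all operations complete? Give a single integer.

After 1 (read(1)): returned '8', offset=1
After 2 (seek(5, SET)): offset=5
After 3 (seek(11, SET)): offset=11
After 4 (seek(+1, CUR)): offset=12
After 5 (read(4)): returned 'TEE', offset=15
After 6 (read(8)): returned '', offset=15
After 7 (read(7)): returned '', offset=15
After 8 (read(7)): returned '', offset=15

Answer: 15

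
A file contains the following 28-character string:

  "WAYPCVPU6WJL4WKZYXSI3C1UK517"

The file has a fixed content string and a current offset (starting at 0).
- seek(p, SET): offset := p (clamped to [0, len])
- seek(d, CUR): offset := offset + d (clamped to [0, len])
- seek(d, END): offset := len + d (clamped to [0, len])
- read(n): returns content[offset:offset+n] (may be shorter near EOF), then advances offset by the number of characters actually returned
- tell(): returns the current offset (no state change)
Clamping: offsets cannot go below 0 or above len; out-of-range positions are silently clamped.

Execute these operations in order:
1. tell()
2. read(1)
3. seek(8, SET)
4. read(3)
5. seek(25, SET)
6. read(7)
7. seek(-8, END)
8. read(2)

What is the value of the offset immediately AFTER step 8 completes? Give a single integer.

After 1 (tell()): offset=0
After 2 (read(1)): returned 'W', offset=1
After 3 (seek(8, SET)): offset=8
After 4 (read(3)): returned '6WJ', offset=11
After 5 (seek(25, SET)): offset=25
After 6 (read(7)): returned '517', offset=28
After 7 (seek(-8, END)): offset=20
After 8 (read(2)): returned '3C', offset=22

Answer: 22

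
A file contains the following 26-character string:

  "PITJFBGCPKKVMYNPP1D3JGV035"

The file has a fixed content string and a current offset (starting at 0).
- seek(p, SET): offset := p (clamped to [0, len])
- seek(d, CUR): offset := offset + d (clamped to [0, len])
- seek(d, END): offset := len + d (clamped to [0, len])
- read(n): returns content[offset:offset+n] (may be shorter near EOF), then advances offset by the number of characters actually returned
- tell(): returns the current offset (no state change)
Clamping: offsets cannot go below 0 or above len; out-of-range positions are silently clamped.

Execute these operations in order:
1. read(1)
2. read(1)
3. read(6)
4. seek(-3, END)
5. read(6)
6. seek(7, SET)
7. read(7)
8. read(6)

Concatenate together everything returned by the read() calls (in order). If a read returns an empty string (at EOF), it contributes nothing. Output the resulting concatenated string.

After 1 (read(1)): returned 'P', offset=1
After 2 (read(1)): returned 'I', offset=2
After 3 (read(6)): returned 'TJFBGC', offset=8
After 4 (seek(-3, END)): offset=23
After 5 (read(6)): returned '035', offset=26
After 6 (seek(7, SET)): offset=7
After 7 (read(7)): returned 'CPKKVMY', offset=14
After 8 (read(6)): returned 'NPP1D3', offset=20

Answer: PITJFBGC035CPKKVMYNPP1D3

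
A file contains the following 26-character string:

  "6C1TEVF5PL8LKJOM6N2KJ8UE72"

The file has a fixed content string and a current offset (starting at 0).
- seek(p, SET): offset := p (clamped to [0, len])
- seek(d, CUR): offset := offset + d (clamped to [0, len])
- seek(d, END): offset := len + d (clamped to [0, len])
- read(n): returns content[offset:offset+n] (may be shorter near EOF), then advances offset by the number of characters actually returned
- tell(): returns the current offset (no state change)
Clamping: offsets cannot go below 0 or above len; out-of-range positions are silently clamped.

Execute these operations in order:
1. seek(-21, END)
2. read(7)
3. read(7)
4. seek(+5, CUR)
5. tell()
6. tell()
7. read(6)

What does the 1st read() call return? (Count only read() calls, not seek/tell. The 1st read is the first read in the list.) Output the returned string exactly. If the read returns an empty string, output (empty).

Answer: VF5PL8L

Derivation:
After 1 (seek(-21, END)): offset=5
After 2 (read(7)): returned 'VF5PL8L', offset=12
After 3 (read(7)): returned 'KJOM6N2', offset=19
After 4 (seek(+5, CUR)): offset=24
After 5 (tell()): offset=24
After 6 (tell()): offset=24
After 7 (read(6)): returned '72', offset=26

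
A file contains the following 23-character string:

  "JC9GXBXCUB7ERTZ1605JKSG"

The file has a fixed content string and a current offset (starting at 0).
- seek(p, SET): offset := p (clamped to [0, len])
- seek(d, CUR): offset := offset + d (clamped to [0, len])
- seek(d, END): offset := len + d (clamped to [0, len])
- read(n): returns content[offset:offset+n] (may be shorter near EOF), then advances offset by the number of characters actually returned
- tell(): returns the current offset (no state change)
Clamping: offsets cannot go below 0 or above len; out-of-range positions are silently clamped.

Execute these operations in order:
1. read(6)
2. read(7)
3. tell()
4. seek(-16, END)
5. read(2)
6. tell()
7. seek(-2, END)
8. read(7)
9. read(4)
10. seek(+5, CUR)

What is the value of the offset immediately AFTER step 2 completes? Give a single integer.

Answer: 13

Derivation:
After 1 (read(6)): returned 'JC9GXB', offset=6
After 2 (read(7)): returned 'XCUB7ER', offset=13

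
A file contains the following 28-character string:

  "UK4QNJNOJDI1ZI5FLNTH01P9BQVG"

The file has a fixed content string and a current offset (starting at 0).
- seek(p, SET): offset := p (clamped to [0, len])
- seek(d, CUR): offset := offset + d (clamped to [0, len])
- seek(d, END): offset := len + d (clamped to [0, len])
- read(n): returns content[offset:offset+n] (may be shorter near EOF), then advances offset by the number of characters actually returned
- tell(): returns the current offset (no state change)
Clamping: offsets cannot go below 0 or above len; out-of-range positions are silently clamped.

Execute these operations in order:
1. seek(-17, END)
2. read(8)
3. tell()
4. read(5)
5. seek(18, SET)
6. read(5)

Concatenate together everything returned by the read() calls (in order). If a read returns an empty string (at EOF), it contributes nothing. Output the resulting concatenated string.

After 1 (seek(-17, END)): offset=11
After 2 (read(8)): returned '1ZI5FLNT', offset=19
After 3 (tell()): offset=19
After 4 (read(5)): returned 'H01P9', offset=24
After 5 (seek(18, SET)): offset=18
After 6 (read(5)): returned 'TH01P', offset=23

Answer: 1ZI5FLNTH01P9TH01P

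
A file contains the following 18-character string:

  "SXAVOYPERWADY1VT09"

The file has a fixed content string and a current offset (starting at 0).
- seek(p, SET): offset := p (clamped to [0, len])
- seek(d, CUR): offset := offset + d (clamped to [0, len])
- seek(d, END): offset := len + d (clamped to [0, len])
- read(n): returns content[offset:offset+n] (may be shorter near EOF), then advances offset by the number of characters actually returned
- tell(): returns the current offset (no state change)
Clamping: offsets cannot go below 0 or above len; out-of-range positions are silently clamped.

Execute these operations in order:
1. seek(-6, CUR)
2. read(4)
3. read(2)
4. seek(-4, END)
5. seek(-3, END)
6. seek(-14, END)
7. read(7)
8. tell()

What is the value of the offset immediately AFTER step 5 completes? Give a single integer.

After 1 (seek(-6, CUR)): offset=0
After 2 (read(4)): returned 'SXAV', offset=4
After 3 (read(2)): returned 'OY', offset=6
After 4 (seek(-4, END)): offset=14
After 5 (seek(-3, END)): offset=15

Answer: 15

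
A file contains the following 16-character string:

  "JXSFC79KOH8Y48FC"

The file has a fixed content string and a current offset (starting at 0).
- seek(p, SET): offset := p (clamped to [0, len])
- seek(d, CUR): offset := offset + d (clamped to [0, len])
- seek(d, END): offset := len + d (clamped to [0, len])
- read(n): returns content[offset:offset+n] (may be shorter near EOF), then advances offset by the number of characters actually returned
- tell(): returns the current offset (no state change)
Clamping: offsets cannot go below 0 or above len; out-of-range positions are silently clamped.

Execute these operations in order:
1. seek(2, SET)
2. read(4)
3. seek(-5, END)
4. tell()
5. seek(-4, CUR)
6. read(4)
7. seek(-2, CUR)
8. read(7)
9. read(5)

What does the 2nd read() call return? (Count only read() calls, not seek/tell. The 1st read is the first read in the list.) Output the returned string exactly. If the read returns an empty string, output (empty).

Answer: KOH8

Derivation:
After 1 (seek(2, SET)): offset=2
After 2 (read(4)): returned 'SFC7', offset=6
After 3 (seek(-5, END)): offset=11
After 4 (tell()): offset=11
After 5 (seek(-4, CUR)): offset=7
After 6 (read(4)): returned 'KOH8', offset=11
After 7 (seek(-2, CUR)): offset=9
After 8 (read(7)): returned 'H8Y48FC', offset=16
After 9 (read(5)): returned '', offset=16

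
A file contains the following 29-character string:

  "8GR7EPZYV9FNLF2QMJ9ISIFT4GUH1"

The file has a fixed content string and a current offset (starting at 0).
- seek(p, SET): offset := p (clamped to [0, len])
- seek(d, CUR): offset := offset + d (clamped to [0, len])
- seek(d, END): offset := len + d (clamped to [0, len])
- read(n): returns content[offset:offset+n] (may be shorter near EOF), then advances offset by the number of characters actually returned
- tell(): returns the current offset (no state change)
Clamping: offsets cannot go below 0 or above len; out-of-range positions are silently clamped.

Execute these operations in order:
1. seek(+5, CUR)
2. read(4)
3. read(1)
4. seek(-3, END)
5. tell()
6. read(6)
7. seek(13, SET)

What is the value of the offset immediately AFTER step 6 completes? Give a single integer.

After 1 (seek(+5, CUR)): offset=5
After 2 (read(4)): returned 'PZYV', offset=9
After 3 (read(1)): returned '9', offset=10
After 4 (seek(-3, END)): offset=26
After 5 (tell()): offset=26
After 6 (read(6)): returned 'UH1', offset=29

Answer: 29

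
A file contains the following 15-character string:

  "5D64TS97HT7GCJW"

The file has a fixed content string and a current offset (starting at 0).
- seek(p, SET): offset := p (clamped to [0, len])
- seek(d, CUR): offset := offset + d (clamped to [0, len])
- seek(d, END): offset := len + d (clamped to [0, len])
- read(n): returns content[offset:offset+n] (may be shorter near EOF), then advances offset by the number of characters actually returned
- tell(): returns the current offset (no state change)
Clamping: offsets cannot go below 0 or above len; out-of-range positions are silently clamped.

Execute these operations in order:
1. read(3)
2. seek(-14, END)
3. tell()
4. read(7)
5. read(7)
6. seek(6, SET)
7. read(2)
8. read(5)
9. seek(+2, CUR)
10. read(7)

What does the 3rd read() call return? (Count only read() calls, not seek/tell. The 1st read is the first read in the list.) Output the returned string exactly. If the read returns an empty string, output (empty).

Answer: HT7GCJW

Derivation:
After 1 (read(3)): returned '5D6', offset=3
After 2 (seek(-14, END)): offset=1
After 3 (tell()): offset=1
After 4 (read(7)): returned 'D64TS97', offset=8
After 5 (read(7)): returned 'HT7GCJW', offset=15
After 6 (seek(6, SET)): offset=6
After 7 (read(2)): returned '97', offset=8
After 8 (read(5)): returned 'HT7GC', offset=13
After 9 (seek(+2, CUR)): offset=15
After 10 (read(7)): returned '', offset=15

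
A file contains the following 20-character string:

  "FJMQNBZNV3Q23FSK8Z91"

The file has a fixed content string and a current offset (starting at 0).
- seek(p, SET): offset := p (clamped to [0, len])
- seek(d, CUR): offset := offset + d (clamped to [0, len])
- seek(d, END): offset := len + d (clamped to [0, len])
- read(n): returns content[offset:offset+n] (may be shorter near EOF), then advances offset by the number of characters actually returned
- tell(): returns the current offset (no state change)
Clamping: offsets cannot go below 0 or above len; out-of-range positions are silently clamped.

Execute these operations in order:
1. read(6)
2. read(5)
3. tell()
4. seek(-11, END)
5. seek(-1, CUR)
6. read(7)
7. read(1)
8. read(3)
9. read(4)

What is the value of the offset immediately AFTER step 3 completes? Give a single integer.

Answer: 11

Derivation:
After 1 (read(6)): returned 'FJMQNB', offset=6
After 2 (read(5)): returned 'ZNV3Q', offset=11
After 3 (tell()): offset=11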